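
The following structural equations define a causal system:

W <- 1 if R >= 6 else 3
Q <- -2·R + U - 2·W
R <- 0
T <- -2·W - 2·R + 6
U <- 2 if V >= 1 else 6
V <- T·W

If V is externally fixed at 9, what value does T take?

0

Under do(V=9), the mechanism V <- T·W is discarded; V is fixed at 9.
Since T is not a descendant of the intervened variable, it is unaffected.
W = 1 if R >= 6 else 3  [with R=0]  = 3
T = -2·W - 2·R + 6  [with W=3, R=0]  = 0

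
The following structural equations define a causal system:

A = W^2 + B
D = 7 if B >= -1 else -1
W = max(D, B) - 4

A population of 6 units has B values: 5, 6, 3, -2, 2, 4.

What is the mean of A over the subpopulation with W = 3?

13

Observing W=3 restricts to units where W's equation naturally yields 3: B ∈ {5, 6, 3, 2, 4}. In that subpopulation A = 14, 15, 12, 11, 13, mean 13.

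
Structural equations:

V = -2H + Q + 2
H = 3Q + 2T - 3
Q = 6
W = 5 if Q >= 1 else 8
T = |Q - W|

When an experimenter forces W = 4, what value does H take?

Under do(W=4), the mechanism W = 5 if Q >= 1 else 8 is discarded; W is fixed at 4.
T = |Q - W|  [with Q=6, W=4]  = 2
H = 3Q + 2T - 3  [with Q=6, T=2]  = 19

19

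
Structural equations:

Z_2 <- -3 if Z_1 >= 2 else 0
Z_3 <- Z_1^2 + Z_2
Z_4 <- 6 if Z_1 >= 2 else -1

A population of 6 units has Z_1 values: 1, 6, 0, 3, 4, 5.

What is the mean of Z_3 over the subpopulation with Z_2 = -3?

E[Z_3|Z_2=-3] averages over only the 4 units with Z_2=-3 (Z_1 = 6, 3, 4, 5): Z_3 = 33, 6, 13, 22, mean 18.5.

18.5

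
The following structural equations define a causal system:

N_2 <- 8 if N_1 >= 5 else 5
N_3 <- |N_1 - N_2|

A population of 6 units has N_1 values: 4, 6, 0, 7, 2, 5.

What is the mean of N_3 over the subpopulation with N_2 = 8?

2

E[N_3|N_2=8] averages over only the 3 units with N_2=8 (N_1 = 6, 7, 5): N_3 = 2, 1, 3, mean 2.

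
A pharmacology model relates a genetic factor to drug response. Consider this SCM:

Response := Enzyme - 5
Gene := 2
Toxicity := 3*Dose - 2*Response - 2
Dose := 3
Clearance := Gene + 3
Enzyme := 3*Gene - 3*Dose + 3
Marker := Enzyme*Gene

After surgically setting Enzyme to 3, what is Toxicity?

11

The intervention breaks the incoming arrows to Enzyme: Enzyme := 3*Gene - 3*Dose + 3 no longer applies, and Enzyme = 3.
Response = Enzyme - 5  [with Enzyme=3]  = -2
Toxicity = 3*Dose - 2*Response - 2  [with Dose=3, Response=-2]  = 11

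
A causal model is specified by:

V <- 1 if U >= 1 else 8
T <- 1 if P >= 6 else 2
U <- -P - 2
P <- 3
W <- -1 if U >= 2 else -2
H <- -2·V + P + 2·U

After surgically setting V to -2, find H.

-3

The intervention breaks the incoming arrows to V: V <- 1 if U >= 1 else 8 no longer applies, and V = -2.
U = -P - 2  [with P=3]  = -5
H = -2·V + P + 2·U  [with V=-2, P=3, U=-5]  = -3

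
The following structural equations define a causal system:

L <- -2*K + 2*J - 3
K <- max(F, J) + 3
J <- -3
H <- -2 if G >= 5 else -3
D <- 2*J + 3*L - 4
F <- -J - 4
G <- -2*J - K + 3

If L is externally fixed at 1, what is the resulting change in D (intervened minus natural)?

42

The intervention breaks the incoming arrows to L: L <- -2*K + 2*J - 3 no longer applies, and L = 1.
D = 2*J + 3*L - 4  [with J=-3, L=1]  = -7
Without intervention: F = -J - 4  [with J=-3]  = -1; K = max(F, J) + 3  [with F=-1, J=-3]  = 2; L = -2*K + 2*J - 3  [with K=2, J=-3]  = -13; D = 2*J + 3*L - 4  [with J=-3, L=-13]  = -49.
Change = -7 − (-49) = 42.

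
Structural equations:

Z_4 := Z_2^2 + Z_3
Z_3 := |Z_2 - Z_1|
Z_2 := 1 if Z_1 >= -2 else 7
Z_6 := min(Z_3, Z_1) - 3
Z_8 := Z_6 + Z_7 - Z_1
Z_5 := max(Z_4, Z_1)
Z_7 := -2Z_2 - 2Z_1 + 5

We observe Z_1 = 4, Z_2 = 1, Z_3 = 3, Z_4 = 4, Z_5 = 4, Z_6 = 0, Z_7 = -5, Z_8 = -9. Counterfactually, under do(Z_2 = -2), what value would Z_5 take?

10

do(Z_2=-2) replaces the equation Z_2 := 1 if Z_1 >= -2 else 7 with the constant Z_2 = -2.
Z_3 = |Z_2 - Z_1|  [with Z_2=-2, Z_1=4]  = 6
Z_4 = Z_2^2 + Z_3  [with Z_2=-2, Z_3=6]  = 10
Z_5 = max(Z_4, Z_1)  [with Z_4=10, Z_1=4]  = 10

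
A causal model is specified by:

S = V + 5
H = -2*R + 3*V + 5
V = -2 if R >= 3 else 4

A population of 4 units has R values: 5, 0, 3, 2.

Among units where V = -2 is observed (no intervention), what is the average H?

Conditioning on V=-2 selects the 2 unit(s) with R ∈ {5, 3}. Their H values: -11, -7. Mean = -9.

-9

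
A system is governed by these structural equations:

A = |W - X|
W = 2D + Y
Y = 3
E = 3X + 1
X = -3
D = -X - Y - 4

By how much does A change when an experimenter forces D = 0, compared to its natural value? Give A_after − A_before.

4

do(D=0) replaces the equation D = -X - Y - 4 with the constant D = 0.
W = 2D + Y  [with D=0, Y=3]  = 3
A = |W - X|  [with W=3, X=-3]  = 6
Without intervention: D = -X - Y - 4  [with X=-3, Y=3]  = -4; W = 2D + Y  [with D=-4, Y=3]  = -5; A = |W - X|  [with W=-5, X=-3]  = 2.
Change = 6 − 2 = 4.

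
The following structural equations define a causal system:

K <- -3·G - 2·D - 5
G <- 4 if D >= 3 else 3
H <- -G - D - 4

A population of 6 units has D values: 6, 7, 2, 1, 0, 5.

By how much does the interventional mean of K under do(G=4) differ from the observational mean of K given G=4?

The intervention sets G=4 in all 6 units regardless of D. Recomputing K per unit gives -29, -31, -21, -19, -17, -27; average -24.
E[K|G=4] averages over only the 3 units with G=4 (D = 6, 7, 5): K = -29, -31, -27, mean -29.
Difference = -24 − (-29) = 5.

5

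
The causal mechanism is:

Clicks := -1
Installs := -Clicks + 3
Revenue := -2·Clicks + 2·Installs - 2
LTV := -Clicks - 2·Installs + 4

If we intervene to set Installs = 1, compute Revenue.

2

The intervention breaks the incoming arrows to Installs: Installs := -Clicks + 3 no longer applies, and Installs = 1.
Revenue = -2·Clicks + 2·Installs - 2  [with Clicks=-1, Installs=1]  = 2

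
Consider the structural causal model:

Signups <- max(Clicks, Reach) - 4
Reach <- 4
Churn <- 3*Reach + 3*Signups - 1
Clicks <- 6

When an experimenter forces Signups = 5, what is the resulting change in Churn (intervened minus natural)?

The intervention breaks the incoming arrows to Signups: Signups <- max(Clicks, Reach) - 4 no longer applies, and Signups = 5.
Churn = 3*Reach + 3*Signups - 1  [with Reach=4, Signups=5]  = 26
Without intervention: Signups = max(Clicks, Reach) - 4  [with Clicks=6, Reach=4]  = 2; Churn = 3*Reach + 3*Signups - 1  [with Reach=4, Signups=2]  = 17.
Change = 26 − 17 = 9.

9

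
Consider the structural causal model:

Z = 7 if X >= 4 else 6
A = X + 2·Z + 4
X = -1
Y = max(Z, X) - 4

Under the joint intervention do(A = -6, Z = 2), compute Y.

Setting A = -6, Z = 2 by intervention discards those variables' equations.
Y = max(Z, X) - 4  [with Z=2, X=-1]  = -2

-2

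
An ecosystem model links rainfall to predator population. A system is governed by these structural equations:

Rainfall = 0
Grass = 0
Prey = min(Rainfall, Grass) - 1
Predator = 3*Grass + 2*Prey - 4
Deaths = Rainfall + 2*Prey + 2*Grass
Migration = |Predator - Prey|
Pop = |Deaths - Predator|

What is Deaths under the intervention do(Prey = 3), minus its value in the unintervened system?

do(Prey=3) replaces the equation Prey = min(Rainfall, Grass) - 1 with the constant Prey = 3.
Deaths = Rainfall + 2*Prey + 2*Grass  [with Rainfall=0, Prey=3, Grass=0]  = 6
Without intervention: Prey = min(Rainfall, Grass) - 1  [with Rainfall=0, Grass=0]  = -1; Deaths = Rainfall + 2*Prey + 2*Grass  [with Rainfall=0, Prey=-1, Grass=0]  = -2.
Change = 6 − (-2) = 8.

8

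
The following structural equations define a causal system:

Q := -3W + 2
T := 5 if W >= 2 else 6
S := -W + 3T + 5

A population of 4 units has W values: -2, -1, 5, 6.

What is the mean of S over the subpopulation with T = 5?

14.5

E[S|T=5] averages over only the 2 units with T=5 (W = 5, 6): S = 15, 14, mean 14.5.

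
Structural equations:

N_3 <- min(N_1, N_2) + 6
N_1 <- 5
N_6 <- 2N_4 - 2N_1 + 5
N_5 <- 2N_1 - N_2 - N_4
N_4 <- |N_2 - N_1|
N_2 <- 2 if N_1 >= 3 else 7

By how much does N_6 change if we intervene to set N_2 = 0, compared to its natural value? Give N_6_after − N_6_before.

4

Under do(N_2=0), the mechanism N_2 <- 2 if N_1 >= 3 else 7 is discarded; N_2 is fixed at 0.
N_4 = |N_2 - N_1|  [with N_2=0, N_1=5]  = 5
N_6 = 2N_4 - 2N_1 + 5  [with N_4=5, N_1=5]  = 5
Without intervention: N_2 = 2 if N_1 >= 3 else 7  [with N_1=5]  = 2; N_4 = |N_2 - N_1|  [with N_2=2, N_1=5]  = 3; N_6 = 2N_4 - 2N_1 + 5  [with N_4=3, N_1=5]  = 1.
Change = 5 − 1 = 4.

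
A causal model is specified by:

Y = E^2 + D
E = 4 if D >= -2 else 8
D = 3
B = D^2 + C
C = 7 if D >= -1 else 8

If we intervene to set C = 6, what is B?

15

do(C=6) replaces the equation C = 7 if D >= -1 else 8 with the constant C = 6.
B = D^2 + C  [with D=3, C=6]  = 15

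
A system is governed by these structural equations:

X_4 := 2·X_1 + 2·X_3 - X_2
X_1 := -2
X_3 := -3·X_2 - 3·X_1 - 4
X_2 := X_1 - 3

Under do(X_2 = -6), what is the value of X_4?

Under do(X_2=-6), the mechanism X_2 := X_1 - 3 is discarded; X_2 is fixed at -6.
X_3 = -3·X_2 - 3·X_1 - 4  [with X_2=-6, X_1=-2]  = 20
X_4 = 2·X_1 + 2·X_3 - X_2  [with X_1=-2, X_3=20, X_2=-6]  = 42

42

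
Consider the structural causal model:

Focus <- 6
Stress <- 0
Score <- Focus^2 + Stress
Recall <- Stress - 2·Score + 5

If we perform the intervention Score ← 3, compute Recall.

-1

The intervention breaks the incoming arrows to Score: Score <- Focus^2 + Stress no longer applies, and Score = 3.
Recall = Stress - 2·Score + 5  [with Stress=0, Score=3]  = -1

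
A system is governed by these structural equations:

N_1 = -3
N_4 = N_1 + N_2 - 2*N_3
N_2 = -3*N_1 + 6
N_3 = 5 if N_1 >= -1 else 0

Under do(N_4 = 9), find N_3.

Under do(N_4=9), the mechanism N_4 = N_1 + N_2 - 2*N_3 is discarded; N_4 is fixed at 9.
Since N_3 is not a descendant of the intervened variable, it is unaffected.
N_3 = 5 if N_1 >= -1 else 0  [with N_1=-3]  = 0

0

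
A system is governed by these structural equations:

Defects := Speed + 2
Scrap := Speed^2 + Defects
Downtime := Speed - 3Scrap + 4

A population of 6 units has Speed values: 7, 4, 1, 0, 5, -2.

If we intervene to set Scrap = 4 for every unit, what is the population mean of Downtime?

-5.5

do(Scrap=4) breaks Scrap's dependence on Speed. With Scrap=4 fixed, Downtime across the units is -1, -4, -7, -8, -3, -10, mean -5.5.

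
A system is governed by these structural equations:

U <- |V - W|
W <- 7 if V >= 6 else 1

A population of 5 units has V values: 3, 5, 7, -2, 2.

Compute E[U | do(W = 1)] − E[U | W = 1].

Every unit gets W=1 under the intervention. U values become 2, 4, 6, 3, 1; E[U|do(W=1)] = 3.2.
Conditioning on W=1 selects the 4 unit(s) with V ∈ {3, 5, -2, 2}. Their U values: 2, 4, 3, 1. Mean = 2.5.
Difference = 3.2 − 2.5 = 0.7.

0.7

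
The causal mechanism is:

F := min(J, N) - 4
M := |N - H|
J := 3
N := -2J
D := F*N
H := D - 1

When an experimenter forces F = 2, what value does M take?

The intervention breaks the incoming arrows to F: F := min(J, N) - 4 no longer applies, and F = 2.
N = -2J  [with J=3]  = -6
D = F*N  [with F=2, N=-6]  = -12
H = D - 1  [with D=-12]  = -13
M = |N - H|  [with N=-6, H=-13]  = 7

7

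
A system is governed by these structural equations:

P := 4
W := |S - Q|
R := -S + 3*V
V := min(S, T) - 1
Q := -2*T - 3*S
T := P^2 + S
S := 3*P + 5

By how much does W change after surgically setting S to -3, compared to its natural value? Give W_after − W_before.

-120

Under do(S=-3), the mechanism S := 3*P + 5 is discarded; S is fixed at -3.
T = P^2 + S  [with P=4, S=-3]  = 13
Q = -2*T - 3*S  [with T=13, S=-3]  = -17
W = |S - Q|  [with S=-3, Q=-17]  = 14
Without intervention: S = 3*P + 5  [with P=4]  = 17; T = P^2 + S  [with P=4, S=17]  = 33; Q = -2*T - 3*S  [with T=33, S=17]  = -117; W = |S - Q|  [with S=17, Q=-117]  = 134.
Change = 14 − 134 = -120.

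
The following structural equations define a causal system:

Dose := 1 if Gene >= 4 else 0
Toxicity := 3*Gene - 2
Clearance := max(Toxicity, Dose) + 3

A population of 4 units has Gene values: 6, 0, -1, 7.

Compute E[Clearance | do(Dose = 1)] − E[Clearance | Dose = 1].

do(Dose=1) breaks Dose's dependence on Gene. With Dose=1 fixed, Clearance across the units is 19, 4, 4, 22, mean 12.25.
E[Clearance|Dose=1] averages over only the 2 units with Dose=1 (Gene = 6, 7): Clearance = 19, 22, mean 20.5.
Difference = 12.25 − 20.5 = -8.25.

-8.25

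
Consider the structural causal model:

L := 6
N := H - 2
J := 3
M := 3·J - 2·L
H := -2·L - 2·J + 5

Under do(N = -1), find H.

-13

do(N=-1) replaces the equation N := H - 2 with the constant N = -1.
H is not downstream of the intervention, so its value is determined by the original equations.
H = -2·L - 2·J + 5  [with L=6, J=3]  = -13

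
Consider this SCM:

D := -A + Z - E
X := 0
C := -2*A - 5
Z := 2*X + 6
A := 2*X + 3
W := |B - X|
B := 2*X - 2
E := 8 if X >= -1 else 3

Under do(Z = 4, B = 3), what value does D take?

-7

The joint intervention fixes Z = 4, B = 3, removing each variable's own equation.
A = 2*X + 3  [with X=0]  = 3
E = 8 if X >= -1 else 3  [with X=0]  = 8
D = -A + Z - E  [with A=3, Z=4, E=8]  = -7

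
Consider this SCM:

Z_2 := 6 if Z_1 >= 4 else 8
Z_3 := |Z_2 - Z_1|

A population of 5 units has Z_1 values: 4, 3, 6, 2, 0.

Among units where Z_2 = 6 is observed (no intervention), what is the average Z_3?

E[Z_3|Z_2=6] averages over only the 2 units with Z_2=6 (Z_1 = 4, 6): Z_3 = 2, 0, mean 1.

1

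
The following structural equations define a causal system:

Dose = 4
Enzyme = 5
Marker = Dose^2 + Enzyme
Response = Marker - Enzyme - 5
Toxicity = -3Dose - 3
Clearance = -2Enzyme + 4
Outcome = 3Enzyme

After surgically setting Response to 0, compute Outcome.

The intervention breaks the incoming arrows to Response: Response = Marker - Enzyme - 5 no longer applies, and Response = 0.
No directed path runs from Response to Outcome, so Outcome keeps its natural value.
Outcome = 3Enzyme  [with Enzyme=5]  = 15

15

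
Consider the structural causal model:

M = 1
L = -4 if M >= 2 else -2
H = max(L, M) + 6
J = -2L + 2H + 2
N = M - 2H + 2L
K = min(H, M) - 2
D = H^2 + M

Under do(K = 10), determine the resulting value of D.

Intervening sets K = 10 and removes its equation (K = min(H, M) - 2).
No directed path runs from K to D, so D keeps its natural value.
L = -4 if M >= 2 else -2  [with M=1]  = -2
H = max(L, M) + 6  [with L=-2, M=1]  = 7
D = H^2 + M  [with H=7, M=1]  = 50

50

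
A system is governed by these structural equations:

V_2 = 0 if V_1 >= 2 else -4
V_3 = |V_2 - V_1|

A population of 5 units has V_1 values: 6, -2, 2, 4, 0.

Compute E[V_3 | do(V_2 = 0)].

Under do(V_2=0), V_2's equation is replaced by V_2=0 for every unit. Per-unit V_3: 6, 2, 2, 4, 0. Mean = 2.8.

2.8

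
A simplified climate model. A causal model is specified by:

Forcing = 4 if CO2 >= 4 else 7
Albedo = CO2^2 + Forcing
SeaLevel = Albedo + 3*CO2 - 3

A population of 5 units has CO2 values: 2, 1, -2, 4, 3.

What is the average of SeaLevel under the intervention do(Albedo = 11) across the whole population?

12.8

do(Albedo=11) breaks Albedo's dependence on CO2. With Albedo=11 fixed, SeaLevel across the units is 14, 11, 2, 20, 17, mean 12.8.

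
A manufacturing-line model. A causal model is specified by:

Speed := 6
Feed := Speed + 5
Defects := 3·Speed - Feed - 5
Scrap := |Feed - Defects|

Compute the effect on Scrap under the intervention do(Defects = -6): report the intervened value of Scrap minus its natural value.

The intervention breaks the incoming arrows to Defects: Defects := 3·Speed - Feed - 5 no longer applies, and Defects = -6.
Feed = Speed + 5  [with Speed=6]  = 11
Scrap = |Feed - Defects|  [with Feed=11, Defects=-6]  = 17
Without intervention: Feed = Speed + 5  [with Speed=6]  = 11; Defects = 3·Speed - Feed - 5  [with Speed=6, Feed=11]  = 2; Scrap = |Feed - Defects|  [with Feed=11, Defects=2]  = 9.
Change = 17 − 9 = 8.

8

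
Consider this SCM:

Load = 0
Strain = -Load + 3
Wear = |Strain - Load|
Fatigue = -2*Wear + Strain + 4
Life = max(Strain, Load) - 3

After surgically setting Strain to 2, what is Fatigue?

Under do(Strain=2), the mechanism Strain = -Load + 3 is discarded; Strain is fixed at 2.
Wear = |Strain - Load|  [with Strain=2, Load=0]  = 2
Fatigue = -2*Wear + Strain + 4  [with Wear=2, Strain=2]  = 2

2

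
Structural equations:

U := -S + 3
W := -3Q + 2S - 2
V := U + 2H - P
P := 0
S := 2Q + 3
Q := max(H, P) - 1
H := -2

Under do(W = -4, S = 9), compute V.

Setting W = -4, S = 9 by intervention discards those variables' equations.
U = -S + 3  [with S=9]  = -6
V = U + 2H - P  [with U=-6, H=-2, P=0]  = -10

-10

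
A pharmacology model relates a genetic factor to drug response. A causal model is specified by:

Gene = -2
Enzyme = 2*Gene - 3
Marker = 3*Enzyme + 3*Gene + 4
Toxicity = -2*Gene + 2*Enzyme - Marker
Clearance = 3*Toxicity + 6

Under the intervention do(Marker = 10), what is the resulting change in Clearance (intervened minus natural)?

do(Marker=10) replaces the equation Marker = 3*Enzyme + 3*Gene + 4 with the constant Marker = 10.
Enzyme = 2*Gene - 3  [with Gene=-2]  = -7
Toxicity = -2*Gene + 2*Enzyme - Marker  [with Gene=-2, Enzyme=-7, Marker=10]  = -20
Clearance = 3*Toxicity + 6  [with Toxicity=-20]  = -54
Without intervention: Enzyme = 2*Gene - 3  [with Gene=-2]  = -7; Marker = 3*Enzyme + 3*Gene + 4  [with Enzyme=-7, Gene=-2]  = -23; Toxicity = -2*Gene + 2*Enzyme - Marker  [with Gene=-2, Enzyme=-7, Marker=-23]  = 13; Clearance = 3*Toxicity + 6  [with Toxicity=13]  = 45.
Change = -54 − 45 = -99.

-99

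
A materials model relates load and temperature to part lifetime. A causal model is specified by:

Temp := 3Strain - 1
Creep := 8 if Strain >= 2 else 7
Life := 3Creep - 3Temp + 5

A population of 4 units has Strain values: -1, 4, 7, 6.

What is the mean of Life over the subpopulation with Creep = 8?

Conditioning on Creep=8 selects the 3 unit(s) with Strain ∈ {4, 7, 6}. Their Life values: -4, -31, -22. Mean = -19.

-19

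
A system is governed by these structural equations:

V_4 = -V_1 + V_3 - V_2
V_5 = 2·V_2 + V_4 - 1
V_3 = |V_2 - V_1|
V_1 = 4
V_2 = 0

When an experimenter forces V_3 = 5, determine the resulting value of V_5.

do(V_3=5) replaces the equation V_3 = |V_2 - V_1| with the constant V_3 = 5.
V_4 = -V_1 + V_3 - V_2  [with V_1=4, V_3=5, V_2=0]  = 1
V_5 = 2·V_2 + V_4 - 1  [with V_2=0, V_4=1]  = 0

0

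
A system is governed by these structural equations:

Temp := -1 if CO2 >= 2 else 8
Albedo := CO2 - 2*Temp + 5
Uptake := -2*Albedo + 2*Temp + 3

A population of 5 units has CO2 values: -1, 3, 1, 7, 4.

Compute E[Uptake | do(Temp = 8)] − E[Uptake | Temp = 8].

do(Temp=8) breaks Temp's dependence on CO2. With Temp=8 fixed, Uptake across the units is 43, 35, 39, 27, 33, mean 35.4.
Observing Temp=8 restricts to units where Temp's equation naturally yields 8: CO2 ∈ {-1, 1}. In that subpopulation Uptake = 43, 39, mean 41.
Difference = 35.4 − 41 = -5.6.

-5.6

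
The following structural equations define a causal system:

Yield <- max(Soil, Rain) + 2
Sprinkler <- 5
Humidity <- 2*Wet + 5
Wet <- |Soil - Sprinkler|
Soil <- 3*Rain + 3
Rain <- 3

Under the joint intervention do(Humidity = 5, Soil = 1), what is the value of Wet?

Under do(Humidity = 5, Soil = 1), each intervened variable's structural equation is replaced by its fixed value.
Wet = |Soil - Sprinkler|  [with Soil=1, Sprinkler=5]  = 4

4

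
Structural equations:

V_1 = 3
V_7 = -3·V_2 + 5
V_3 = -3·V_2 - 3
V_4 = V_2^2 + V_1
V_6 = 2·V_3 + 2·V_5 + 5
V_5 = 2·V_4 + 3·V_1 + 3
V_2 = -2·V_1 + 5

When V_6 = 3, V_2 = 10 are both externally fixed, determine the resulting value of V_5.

218

The joint intervention fixes V_6 = 3, V_2 = 10, removing each variable's own equation.
V_4 = V_2^2 + V_1  [with V_2=10, V_1=3]  = 103
V_5 = 2·V_4 + 3·V_1 + 3  [with V_4=103, V_1=3]  = 218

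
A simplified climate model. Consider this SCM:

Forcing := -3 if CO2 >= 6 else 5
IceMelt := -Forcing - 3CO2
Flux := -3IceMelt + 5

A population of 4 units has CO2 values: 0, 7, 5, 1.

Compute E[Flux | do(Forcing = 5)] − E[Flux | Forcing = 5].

Every unit gets Forcing=5 under the intervention. Flux values become 20, 83, 65, 29; E[Flux|do(Forcing=5)] = 49.25.
Observing Forcing=5 restricts to units where Forcing's equation naturally yields 5: CO2 ∈ {0, 5, 1}. In that subpopulation Flux = 20, 65, 29, mean 38.
Difference = 49.25 − 38 = 11.25.

11.25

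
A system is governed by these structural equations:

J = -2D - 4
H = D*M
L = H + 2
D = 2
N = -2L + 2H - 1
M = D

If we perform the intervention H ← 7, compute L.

9

do(H=7) replaces the equation H = D*M with the constant H = 7.
L = H + 2  [with H=7]  = 9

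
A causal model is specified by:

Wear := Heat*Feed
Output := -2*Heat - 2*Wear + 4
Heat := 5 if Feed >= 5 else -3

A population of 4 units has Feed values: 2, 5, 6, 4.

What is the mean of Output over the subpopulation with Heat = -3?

28

Observing Heat=-3 restricts to units where Heat's equation naturally yields -3: Feed ∈ {2, 4}. In that subpopulation Output = 22, 34, mean 28.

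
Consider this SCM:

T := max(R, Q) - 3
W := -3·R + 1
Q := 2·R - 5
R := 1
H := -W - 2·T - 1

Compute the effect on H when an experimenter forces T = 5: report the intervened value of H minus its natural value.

-14

do(T=5) replaces the equation T := max(R, Q) - 3 with the constant T = 5.
W = -3·R + 1  [with R=1]  = -2
H = -W - 2·T - 1  [with W=-2, T=5]  = -9
Without intervention: Q = 2·R - 5  [with R=1]  = -3; T = max(R, Q) - 3  [with R=1, Q=-3]  = -2; W = -3·R + 1  [with R=1]  = -2; H = -W - 2·T - 1  [with W=-2, T=-2]  = 5.
Change = -9 − 5 = -14.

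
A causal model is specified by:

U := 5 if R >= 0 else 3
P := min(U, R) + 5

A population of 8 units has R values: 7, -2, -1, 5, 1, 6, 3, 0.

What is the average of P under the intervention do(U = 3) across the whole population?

6.25

do(U=3) breaks U's dependence on R. With U=3 fixed, P across the units is 8, 3, 4, 8, 6, 8, 8, 5, mean 6.25.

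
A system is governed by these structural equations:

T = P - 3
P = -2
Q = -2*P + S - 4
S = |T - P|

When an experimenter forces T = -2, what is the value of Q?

Under do(T=-2), the mechanism T = P - 3 is discarded; T is fixed at -2.
S = |T - P|  [with T=-2, P=-2]  = 0
Q = -2*P + S - 4  [with P=-2, S=0]  = 0

0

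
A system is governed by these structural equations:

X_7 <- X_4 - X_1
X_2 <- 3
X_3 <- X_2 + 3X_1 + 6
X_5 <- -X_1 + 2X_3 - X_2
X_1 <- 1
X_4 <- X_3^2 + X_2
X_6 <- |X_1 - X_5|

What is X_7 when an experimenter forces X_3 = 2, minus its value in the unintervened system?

-140

The intervention breaks the incoming arrows to X_3: X_3 <- X_2 + 3X_1 + 6 no longer applies, and X_3 = 2.
X_4 = X_3^2 + X_2  [with X_3=2, X_2=3]  = 7
X_7 = X_4 - X_1  [with X_4=7, X_1=1]  = 6
Without intervention: X_3 = X_2 + 3X_1 + 6  [with X_2=3, X_1=1]  = 12; X_4 = X_3^2 + X_2  [with X_3=12, X_2=3]  = 147; X_7 = X_4 - X_1  [with X_4=147, X_1=1]  = 146.
Change = 6 − 146 = -140.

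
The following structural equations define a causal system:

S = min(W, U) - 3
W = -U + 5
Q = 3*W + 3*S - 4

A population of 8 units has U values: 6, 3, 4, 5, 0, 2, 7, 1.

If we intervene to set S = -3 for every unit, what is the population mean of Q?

-8.5

Every unit gets S=-3 under the intervention. Q values become -16, -7, -10, -13, 2, -4, -19, -1; E[Q|do(S=-3)] = -8.5.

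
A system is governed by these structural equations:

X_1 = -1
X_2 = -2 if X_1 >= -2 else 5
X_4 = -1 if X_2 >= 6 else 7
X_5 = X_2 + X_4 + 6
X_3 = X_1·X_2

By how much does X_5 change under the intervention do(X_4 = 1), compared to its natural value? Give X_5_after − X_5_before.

Intervening sets X_4 = 1 and removes its equation (X_4 = -1 if X_2 >= 6 else 7).
X_2 = -2 if X_1 >= -2 else 5  [with X_1=-1]  = -2
X_5 = X_2 + X_4 + 6  [with X_2=-2, X_4=1]  = 5
Without intervention: X_2 = -2 if X_1 >= -2 else 5  [with X_1=-1]  = -2; X_4 = -1 if X_2 >= 6 else 7  [with X_2=-2]  = 7; X_5 = X_2 + X_4 + 6  [with X_2=-2, X_4=7]  = 11.
Change = 5 − 11 = -6.

-6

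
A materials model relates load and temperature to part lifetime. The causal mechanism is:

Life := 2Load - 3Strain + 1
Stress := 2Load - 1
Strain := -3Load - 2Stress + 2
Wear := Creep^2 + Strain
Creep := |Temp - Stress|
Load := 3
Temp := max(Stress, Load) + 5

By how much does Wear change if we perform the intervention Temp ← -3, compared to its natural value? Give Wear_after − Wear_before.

Under do(Temp=-3), the mechanism Temp := max(Stress, Load) + 5 is discarded; Temp is fixed at -3.
Stress = 2Load - 1  [with Load=3]  = 5
Strain = -3Load - 2Stress + 2  [with Load=3, Stress=5]  = -17
Creep = |Temp - Stress|  [with Temp=-3, Stress=5]  = 8
Wear = Creep^2 + Strain  [with Creep=8, Strain=-17]  = 47
Without intervention: Stress = 2Load - 1  [with Load=3]  = 5; Strain = -3Load - 2Stress + 2  [with Load=3, Stress=5]  = -17; Temp = max(Stress, Load) + 5  [with Stress=5, Load=3]  = 10; Creep = |Temp - Stress|  [with Temp=10, Stress=5]  = 5; Wear = Creep^2 + Strain  [with Creep=5, Strain=-17]  = 8.
Change = 47 − 8 = 39.

39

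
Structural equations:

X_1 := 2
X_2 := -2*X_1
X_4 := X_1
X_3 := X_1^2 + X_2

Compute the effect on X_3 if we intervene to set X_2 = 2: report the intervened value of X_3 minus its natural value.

6

The intervention breaks the incoming arrows to X_2: X_2 := -2*X_1 no longer applies, and X_2 = 2.
X_3 = X_1^2 + X_2  [with X_1=2, X_2=2]  = 6
Without intervention: X_2 = -2*X_1  [with X_1=2]  = -4; X_3 = X_1^2 + X_2  [with X_1=2, X_2=-4]  = 0.
Change = 6 − 0 = 6.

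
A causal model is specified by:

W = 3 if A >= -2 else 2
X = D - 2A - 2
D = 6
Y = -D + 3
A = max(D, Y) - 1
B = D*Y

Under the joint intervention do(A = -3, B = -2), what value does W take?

The joint intervention fixes A = -3, B = -2, removing each variable's own equation.
W = 3 if A >= -2 else 2  [with A=-3]  = 2

2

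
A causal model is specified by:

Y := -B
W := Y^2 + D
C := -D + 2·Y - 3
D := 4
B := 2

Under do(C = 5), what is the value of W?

8

The intervention breaks the incoming arrows to C: C := -D + 2·Y - 3 no longer applies, and C = 5.
Since W is not a descendant of the intervened variable, it is unaffected.
Y = -B  [with B=2]  = -2
W = Y^2 + D  [with Y=-2, D=4]  = 8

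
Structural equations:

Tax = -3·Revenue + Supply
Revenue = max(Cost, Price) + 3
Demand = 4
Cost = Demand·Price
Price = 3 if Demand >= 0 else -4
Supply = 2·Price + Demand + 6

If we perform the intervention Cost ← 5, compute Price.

3

The intervention breaks the incoming arrows to Cost: Cost = Demand·Price no longer applies, and Cost = 5.
Since Price is not a descendant of the intervened variable, it is unaffected.
Price = 3 if Demand >= 0 else -4  [with Demand=4]  = 3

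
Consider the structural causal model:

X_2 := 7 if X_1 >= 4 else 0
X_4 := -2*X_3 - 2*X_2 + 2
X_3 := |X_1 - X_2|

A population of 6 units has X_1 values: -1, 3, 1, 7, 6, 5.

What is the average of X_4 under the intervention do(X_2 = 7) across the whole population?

-19

do(X_2=7) breaks X_2's dependence on X_1. With X_2=7 fixed, X_4 across the units is -28, -20, -24, -12, -14, -16, mean -19.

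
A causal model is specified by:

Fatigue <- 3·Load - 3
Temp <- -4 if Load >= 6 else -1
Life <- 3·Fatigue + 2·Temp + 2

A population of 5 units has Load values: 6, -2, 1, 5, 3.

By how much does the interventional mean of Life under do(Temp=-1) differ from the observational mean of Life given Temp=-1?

do(Temp=-1) breaks Temp's dependence on Load. With Temp=-1 fixed, Life across the units is 45, -27, 0, 36, 18, mean 14.4.
E[Life|Temp=-1] averages over only the 4 units with Temp=-1 (Load = -2, 1, 5, 3): Life = -27, 0, 36, 18, mean 6.75.
Difference = 14.4 − 6.75 = 7.65.

7.65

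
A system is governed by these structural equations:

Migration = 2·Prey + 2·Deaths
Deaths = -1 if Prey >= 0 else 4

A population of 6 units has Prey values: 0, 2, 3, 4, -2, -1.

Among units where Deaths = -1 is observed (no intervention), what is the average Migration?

E[Migration|Deaths=-1] averages over only the 4 units with Deaths=-1 (Prey = 0, 2, 3, 4): Migration = -2, 2, 4, 6, mean 2.5.

2.5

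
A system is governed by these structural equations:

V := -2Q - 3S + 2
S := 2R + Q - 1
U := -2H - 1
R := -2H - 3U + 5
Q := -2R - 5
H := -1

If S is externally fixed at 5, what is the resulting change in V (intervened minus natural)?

The intervention breaks the incoming arrows to S: S := 2R + Q - 1 no longer applies, and S = 5.
U = -2H - 1  [with H=-1]  = 1
R = -2H - 3U + 5  [with H=-1, U=1]  = 4
Q = -2R - 5  [with R=4]  = -13
V = -2Q - 3S + 2  [with Q=-13, S=5]  = 13
Without intervention: U = -2H - 1  [with H=-1]  = 1; R = -2H - 3U + 5  [with H=-1, U=1]  = 4; Q = -2R - 5  [with R=4]  = -13; S = 2R + Q - 1  [with R=4, Q=-13]  = -6; V = -2Q - 3S + 2  [with Q=-13, S=-6]  = 46.
Change = 13 − 46 = -33.

-33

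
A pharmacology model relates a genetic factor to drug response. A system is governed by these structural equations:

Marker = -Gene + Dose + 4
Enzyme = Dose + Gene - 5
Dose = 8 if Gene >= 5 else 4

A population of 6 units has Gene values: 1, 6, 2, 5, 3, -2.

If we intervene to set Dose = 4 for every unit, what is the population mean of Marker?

5.5

do(Dose=4) breaks Dose's dependence on Gene. With Dose=4 fixed, Marker across the units is 7, 2, 6, 3, 5, 10, mean 5.5.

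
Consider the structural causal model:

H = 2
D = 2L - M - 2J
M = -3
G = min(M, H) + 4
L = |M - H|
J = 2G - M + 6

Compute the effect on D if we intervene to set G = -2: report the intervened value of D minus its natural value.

The intervention breaks the incoming arrows to G: G = min(M, H) + 4 no longer applies, and G = -2.
J = 2G - M + 6  [with G=-2, M=-3]  = 5
L = |M - H|  [with M=-3, H=2]  = 5
D = 2L - M - 2J  [with L=5, M=-3, J=5]  = 3
Without intervention: G = min(M, H) + 4  [with M=-3, H=2]  = 1; J = 2G - M + 6  [with G=1, M=-3]  = 11; L = |M - H|  [with M=-3, H=2]  = 5; D = 2L - M - 2J  [with L=5, M=-3, J=11]  = -9.
Change = 3 − (-9) = 12.

12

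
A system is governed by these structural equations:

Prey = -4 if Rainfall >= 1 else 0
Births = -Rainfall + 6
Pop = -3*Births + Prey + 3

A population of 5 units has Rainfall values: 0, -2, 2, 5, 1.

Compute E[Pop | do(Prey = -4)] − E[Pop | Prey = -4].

Under do(Prey=-4), Prey's equation is replaced by Prey=-4 for every unit. Per-unit Pop: -19, -25, -13, -4, -16. Mean = -15.4.
E[Pop|Prey=-4] averages over only the 3 units with Prey=-4 (Rainfall = 2, 5, 1): Pop = -13, -4, -16, mean -11.
Difference = -15.4 − (-11) = -4.4.

-4.4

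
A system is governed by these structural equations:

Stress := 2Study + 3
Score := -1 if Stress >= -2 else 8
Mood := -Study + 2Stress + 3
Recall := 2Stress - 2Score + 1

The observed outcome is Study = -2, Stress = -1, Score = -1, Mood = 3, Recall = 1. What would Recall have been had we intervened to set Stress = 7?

do(Stress=7) replaces the equation Stress := 2Study + 3 with the constant Stress = 7.
Score = -1 if Stress >= -2 else 8  [with Stress=7]  = -1
Recall = 2Stress - 2Score + 1  [with Stress=7, Score=-1]  = 17

17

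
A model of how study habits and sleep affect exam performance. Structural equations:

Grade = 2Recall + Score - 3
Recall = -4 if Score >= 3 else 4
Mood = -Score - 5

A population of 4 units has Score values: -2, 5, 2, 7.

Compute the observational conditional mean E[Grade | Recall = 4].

5

Conditioning on Recall=4 selects the 2 unit(s) with Score ∈ {-2, 2}. Their Grade values: 3, 7. Mean = 5.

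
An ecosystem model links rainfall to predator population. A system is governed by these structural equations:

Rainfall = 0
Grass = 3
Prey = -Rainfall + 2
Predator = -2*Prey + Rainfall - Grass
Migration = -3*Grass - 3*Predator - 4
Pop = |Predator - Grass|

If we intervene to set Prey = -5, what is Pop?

4

The intervention breaks the incoming arrows to Prey: Prey = -Rainfall + 2 no longer applies, and Prey = -5.
Predator = -2*Prey + Rainfall - Grass  [with Prey=-5, Rainfall=0, Grass=3]  = 7
Pop = |Predator - Grass|  [with Predator=7, Grass=3]  = 4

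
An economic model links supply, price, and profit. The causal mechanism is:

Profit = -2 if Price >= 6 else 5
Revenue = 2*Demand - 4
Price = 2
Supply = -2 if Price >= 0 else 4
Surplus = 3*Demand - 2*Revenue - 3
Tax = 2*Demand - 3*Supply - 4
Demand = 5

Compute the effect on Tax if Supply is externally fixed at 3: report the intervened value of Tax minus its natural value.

do(Supply=3) replaces the equation Supply = -2 if Price >= 0 else 4 with the constant Supply = 3.
Tax = 2*Demand - 3*Supply - 4  [with Demand=5, Supply=3]  = -3
Without intervention: Supply = -2 if Price >= 0 else 4  [with Price=2]  = -2; Tax = 2*Demand - 3*Supply - 4  [with Demand=5, Supply=-2]  = 12.
Change = -3 − 12 = -15.

-15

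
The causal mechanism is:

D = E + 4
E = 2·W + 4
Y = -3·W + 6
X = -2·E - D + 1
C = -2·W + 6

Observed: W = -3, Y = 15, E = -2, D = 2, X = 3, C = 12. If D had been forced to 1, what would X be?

4

Intervening sets D = 1 and removes its equation (D = E + 4).
E = 2·W + 4  [with W=-3]  = -2
X = -2·E - D + 1  [with E=-2, D=1]  = 4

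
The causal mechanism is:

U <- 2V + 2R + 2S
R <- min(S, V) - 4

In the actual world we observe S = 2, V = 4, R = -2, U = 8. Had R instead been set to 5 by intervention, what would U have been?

22

The intervention breaks the incoming arrows to R: R <- min(S, V) - 4 no longer applies, and R = 5.
U = 2V + 2R + 2S  [with V=4, R=5, S=2]  = 22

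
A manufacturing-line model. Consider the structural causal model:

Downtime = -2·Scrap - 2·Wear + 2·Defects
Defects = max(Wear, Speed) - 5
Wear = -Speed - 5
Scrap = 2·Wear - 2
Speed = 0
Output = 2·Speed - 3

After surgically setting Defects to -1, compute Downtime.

The intervention breaks the incoming arrows to Defects: Defects = max(Wear, Speed) - 5 no longer applies, and Defects = -1.
Wear = -Speed - 5  [with Speed=0]  = -5
Scrap = 2·Wear - 2  [with Wear=-5]  = -12
Downtime = -2·Scrap - 2·Wear + 2·Defects  [with Scrap=-12, Wear=-5, Defects=-1]  = 32

32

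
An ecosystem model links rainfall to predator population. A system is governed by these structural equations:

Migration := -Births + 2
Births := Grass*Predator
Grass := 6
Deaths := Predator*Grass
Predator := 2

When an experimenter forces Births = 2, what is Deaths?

12

The intervention breaks the incoming arrows to Births: Births := Grass*Predator no longer applies, and Births = 2.
Deaths is not downstream of the intervention, so its value is determined by the original equations.
Deaths = Predator*Grass  [with Predator=2, Grass=6]  = 12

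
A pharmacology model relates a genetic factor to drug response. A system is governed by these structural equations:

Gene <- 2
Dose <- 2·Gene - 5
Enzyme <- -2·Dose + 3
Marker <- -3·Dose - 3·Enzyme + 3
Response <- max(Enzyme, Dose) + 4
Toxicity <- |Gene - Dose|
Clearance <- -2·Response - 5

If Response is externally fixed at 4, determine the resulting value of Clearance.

-13

Under do(Response=4), the mechanism Response <- max(Enzyme, Dose) + 4 is discarded; Response is fixed at 4.
Clearance = -2·Response - 5  [with Response=4]  = -13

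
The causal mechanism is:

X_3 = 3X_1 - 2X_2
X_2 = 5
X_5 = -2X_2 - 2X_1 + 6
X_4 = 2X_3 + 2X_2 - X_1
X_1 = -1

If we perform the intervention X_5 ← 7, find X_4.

The intervention breaks the incoming arrows to X_5: X_5 = -2X_2 - 2X_1 + 6 no longer applies, and X_5 = 7.
Since X_4 is not a descendant of the intervened variable, it is unaffected.
X_3 = 3X_1 - 2X_2  [with X_1=-1, X_2=5]  = -13
X_4 = 2X_3 + 2X_2 - X_1  [with X_3=-13, X_2=5, X_1=-1]  = -15

-15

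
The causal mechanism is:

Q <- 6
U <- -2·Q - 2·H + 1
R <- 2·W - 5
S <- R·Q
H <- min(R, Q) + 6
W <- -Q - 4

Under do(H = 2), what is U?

Intervening sets H = 2 and removes its equation (H <- min(R, Q) + 6).
U = -2·Q - 2·H + 1  [with Q=6, H=2]  = -15

-15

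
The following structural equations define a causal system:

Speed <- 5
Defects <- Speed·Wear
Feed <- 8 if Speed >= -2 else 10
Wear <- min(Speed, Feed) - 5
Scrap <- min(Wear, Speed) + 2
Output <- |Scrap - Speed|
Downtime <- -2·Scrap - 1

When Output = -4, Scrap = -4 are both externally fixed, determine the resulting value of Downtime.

Setting Output = -4, Scrap = -4 by intervention discards those variables' equations.
Downtime = -2·Scrap - 1  [with Scrap=-4]  = 7

7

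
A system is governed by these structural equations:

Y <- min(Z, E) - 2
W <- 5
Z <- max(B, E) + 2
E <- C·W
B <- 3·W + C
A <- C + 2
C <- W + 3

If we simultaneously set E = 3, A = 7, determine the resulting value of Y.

1

Under do(E = 3, A = 7), each intervened variable's structural equation is replaced by its fixed value.
C = W + 3  [with W=5]  = 8
B = 3·W + C  [with W=5, C=8]  = 23
Z = max(B, E) + 2  [with B=23, E=3]  = 25
Y = min(Z, E) - 2  [with Z=25, E=3]  = 1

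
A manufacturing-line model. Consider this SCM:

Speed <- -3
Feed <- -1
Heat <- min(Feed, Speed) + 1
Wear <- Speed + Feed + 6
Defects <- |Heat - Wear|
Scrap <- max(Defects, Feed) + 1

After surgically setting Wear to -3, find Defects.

Intervening sets Wear = -3 and removes its equation (Wear <- Speed + Feed + 6).
Heat = min(Feed, Speed) + 1  [with Feed=-1, Speed=-3]  = -2
Defects = |Heat - Wear|  [with Heat=-2, Wear=-3]  = 1

1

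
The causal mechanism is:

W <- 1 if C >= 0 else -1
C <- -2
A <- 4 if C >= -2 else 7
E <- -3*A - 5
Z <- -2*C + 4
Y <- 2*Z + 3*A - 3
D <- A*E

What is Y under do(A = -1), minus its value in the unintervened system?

-15

Under do(A=-1), the mechanism A <- 4 if C >= -2 else 7 is discarded; A is fixed at -1.
Z = -2*C + 4  [with C=-2]  = 8
Y = 2*Z + 3*A - 3  [with Z=8, A=-1]  = 10
Without intervention: A = 4 if C >= -2 else 7  [with C=-2]  = 4; Z = -2*C + 4  [with C=-2]  = 8; Y = 2*Z + 3*A - 3  [with Z=8, A=4]  = 25.
Change = 10 − 25 = -15.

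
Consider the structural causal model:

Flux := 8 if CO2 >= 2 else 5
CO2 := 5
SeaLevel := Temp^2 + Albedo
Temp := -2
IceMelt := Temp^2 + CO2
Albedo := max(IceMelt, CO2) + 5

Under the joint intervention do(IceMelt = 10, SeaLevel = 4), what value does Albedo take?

The joint intervention fixes IceMelt = 10, SeaLevel = 4, removing each variable's own equation.
Albedo = max(IceMelt, CO2) + 5  [with IceMelt=10, CO2=5]  = 15

15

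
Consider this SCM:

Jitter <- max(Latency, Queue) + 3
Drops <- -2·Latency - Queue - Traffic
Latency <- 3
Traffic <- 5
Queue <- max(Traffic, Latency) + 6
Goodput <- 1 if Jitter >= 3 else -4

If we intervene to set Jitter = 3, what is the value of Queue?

do(Jitter=3) replaces the equation Jitter <- max(Latency, Queue) + 3 with the constant Jitter = 3.
Queue is not downstream of the intervention, so its value is determined by the original equations.
Queue = max(Traffic, Latency) + 6  [with Traffic=5, Latency=3]  = 11

11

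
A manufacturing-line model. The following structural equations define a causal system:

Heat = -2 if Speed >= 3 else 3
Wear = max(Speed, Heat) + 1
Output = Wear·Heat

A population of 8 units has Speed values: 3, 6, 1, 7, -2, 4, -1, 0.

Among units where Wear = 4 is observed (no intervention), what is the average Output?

E[Output|Wear=4] averages over only the 5 units with Wear=4 (Speed = 3, 1, -2, -1, 0): Output = -8, 12, 12, 12, 12, mean 8.

8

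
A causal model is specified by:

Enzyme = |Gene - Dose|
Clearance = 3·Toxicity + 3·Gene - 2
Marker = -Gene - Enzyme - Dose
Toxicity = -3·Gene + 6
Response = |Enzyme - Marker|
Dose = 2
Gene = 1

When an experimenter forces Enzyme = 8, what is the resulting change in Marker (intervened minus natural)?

The intervention breaks the incoming arrows to Enzyme: Enzyme = |Gene - Dose| no longer applies, and Enzyme = 8.
Marker = -Gene - Enzyme - Dose  [with Gene=1, Enzyme=8, Dose=2]  = -11
Without intervention: Enzyme = |Gene - Dose|  [with Gene=1, Dose=2]  = 1; Marker = -Gene - Enzyme - Dose  [with Gene=1, Enzyme=1, Dose=2]  = -4.
Change = -11 − (-4) = -7.

-7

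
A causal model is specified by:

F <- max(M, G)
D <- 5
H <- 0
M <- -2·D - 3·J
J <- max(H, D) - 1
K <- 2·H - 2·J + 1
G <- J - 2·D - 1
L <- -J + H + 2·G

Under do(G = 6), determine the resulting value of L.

do(G=6) replaces the equation G <- J - 2·D - 1 with the constant G = 6.
J = max(H, D) - 1  [with H=0, D=5]  = 4
L = -J + H + 2·G  [with J=4, H=0, G=6]  = 8

8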